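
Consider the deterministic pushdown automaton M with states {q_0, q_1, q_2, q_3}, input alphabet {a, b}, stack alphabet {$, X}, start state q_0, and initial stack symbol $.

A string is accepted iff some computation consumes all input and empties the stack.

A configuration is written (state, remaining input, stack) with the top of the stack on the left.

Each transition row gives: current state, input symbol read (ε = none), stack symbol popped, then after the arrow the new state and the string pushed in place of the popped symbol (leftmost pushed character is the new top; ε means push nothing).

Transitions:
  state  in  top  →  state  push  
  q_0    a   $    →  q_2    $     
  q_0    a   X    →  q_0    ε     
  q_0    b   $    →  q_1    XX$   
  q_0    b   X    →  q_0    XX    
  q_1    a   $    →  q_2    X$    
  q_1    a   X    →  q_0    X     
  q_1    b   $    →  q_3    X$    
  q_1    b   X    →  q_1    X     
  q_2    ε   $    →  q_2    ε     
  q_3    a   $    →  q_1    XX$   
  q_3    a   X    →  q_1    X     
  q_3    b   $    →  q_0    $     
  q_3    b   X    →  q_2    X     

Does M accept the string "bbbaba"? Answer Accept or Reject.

Reject

(q_0, bbbaba, $) ⊢ (q_1, bbaba, XX$) ⊢ (q_1, baba, XX$) ⊢ (q_1, aba, XX$) ⊢ (q_0, ba, XX$) ⊢ (q_0, a, XXX$) ⊢ (q_0, ε, XX$)
All input consumed; stack is XX$, not empty, and no further ε-move applies.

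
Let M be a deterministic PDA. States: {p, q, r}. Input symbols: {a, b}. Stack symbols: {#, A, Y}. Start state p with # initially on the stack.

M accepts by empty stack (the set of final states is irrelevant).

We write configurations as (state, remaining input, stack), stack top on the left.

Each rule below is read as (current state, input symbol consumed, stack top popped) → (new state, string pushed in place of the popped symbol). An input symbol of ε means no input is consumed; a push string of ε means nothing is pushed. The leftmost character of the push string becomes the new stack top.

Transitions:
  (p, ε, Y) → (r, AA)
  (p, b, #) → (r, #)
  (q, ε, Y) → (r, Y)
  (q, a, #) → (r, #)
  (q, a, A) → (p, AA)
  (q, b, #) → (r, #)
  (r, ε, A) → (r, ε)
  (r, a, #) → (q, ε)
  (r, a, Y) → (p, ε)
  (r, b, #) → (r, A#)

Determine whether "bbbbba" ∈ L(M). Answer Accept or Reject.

(p, bbbbba, #) ⊢ (r, bbbba, #) ⊢ (r, bbba, A#) ⊢ (r, bbba, #) ⊢ (r, bba, A#) ⊢ (r, bba, #) ⊢ (r, ba, A#) ⊢ (r, ba, #) ⊢ (r, a, A#) ⊢ (r, a, #) ⊢ (q, ε, ε)
All input consumed and the stack is empty.

Accept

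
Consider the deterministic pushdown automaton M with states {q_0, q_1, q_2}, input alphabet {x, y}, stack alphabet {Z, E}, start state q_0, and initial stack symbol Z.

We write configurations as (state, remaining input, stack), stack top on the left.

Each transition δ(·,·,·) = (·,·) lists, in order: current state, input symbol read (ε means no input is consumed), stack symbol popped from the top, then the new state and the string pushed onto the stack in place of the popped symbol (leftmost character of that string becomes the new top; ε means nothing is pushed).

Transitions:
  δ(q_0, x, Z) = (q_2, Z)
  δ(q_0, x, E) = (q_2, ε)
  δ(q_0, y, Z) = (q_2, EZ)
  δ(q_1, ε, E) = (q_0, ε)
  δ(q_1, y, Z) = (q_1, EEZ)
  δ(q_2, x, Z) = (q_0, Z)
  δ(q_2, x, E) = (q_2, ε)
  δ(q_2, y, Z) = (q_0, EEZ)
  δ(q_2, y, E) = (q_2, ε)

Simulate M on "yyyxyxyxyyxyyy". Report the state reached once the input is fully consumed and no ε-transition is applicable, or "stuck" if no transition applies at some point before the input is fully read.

(q_0, yyyxyxyxyyxyyy, Z) ⊢ (q_2, yyxyxyxyyxyyy, EZ) ⊢ (q_2, yxyxyxyyxyyy, Z) ⊢ (q_0, xyxyxyyxyyy, EEZ) ⊢ (q_2, yxyxyyxyyy, EZ) ⊢ (q_2, xyxyyxyyy, Z) ⊢ (q_0, yxyyxyyy, Z) ⊢ (q_2, xyyxyyy, EZ) ⊢ (q_2, yyxyyy, Z) ⊢ (q_0, yxyyy, EEZ)
No transition for (q_0, y, top E); M blocks with input yxyyy remaining.

stuck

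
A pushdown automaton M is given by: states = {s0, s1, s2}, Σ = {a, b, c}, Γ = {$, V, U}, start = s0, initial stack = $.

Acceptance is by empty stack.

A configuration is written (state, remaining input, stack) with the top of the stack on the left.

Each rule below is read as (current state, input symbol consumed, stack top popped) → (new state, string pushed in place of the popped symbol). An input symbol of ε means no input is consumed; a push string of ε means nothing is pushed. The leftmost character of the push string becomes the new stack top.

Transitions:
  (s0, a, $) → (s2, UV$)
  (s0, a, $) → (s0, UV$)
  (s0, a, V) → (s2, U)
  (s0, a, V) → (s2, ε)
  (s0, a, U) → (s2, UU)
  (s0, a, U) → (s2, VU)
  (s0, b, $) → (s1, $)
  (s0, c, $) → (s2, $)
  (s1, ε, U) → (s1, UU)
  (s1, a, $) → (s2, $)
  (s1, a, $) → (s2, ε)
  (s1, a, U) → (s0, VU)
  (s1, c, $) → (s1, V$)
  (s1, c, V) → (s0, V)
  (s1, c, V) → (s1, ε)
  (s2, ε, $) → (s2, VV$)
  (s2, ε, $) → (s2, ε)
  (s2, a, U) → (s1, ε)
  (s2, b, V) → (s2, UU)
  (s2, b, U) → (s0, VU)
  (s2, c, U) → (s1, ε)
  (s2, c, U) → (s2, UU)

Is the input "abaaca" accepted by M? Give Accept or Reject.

Accept

One accepting computation: (s0, abaaca, $) ⊢ (s2, baaca, UV$) ⊢ (s0, aaca, VUV$) ⊢ (s2, aca, UV$) ⊢ (s1, ca, V$) ⊢ (s1, a, $) ⊢ (s2, ε, ε)
All input consumed and the stack is empty.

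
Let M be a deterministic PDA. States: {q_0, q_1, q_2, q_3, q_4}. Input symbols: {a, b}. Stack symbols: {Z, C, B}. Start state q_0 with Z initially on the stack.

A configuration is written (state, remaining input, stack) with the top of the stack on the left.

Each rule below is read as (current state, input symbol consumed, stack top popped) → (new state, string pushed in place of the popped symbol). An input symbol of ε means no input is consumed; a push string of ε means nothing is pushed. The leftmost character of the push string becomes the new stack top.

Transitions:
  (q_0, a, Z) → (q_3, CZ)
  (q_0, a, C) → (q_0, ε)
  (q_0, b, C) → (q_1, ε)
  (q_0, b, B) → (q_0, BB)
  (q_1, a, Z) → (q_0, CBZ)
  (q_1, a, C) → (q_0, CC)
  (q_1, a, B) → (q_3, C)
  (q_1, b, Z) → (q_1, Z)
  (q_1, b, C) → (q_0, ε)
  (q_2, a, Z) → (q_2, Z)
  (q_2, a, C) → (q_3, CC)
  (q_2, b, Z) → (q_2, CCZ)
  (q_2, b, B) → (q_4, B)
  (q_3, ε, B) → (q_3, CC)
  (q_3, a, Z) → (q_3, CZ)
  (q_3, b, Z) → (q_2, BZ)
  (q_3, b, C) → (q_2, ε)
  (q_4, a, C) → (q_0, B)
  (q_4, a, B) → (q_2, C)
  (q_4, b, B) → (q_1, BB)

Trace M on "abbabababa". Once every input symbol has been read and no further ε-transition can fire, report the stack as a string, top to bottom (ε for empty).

(q_0, abbabababa, Z)
  read a, top Z: go to q_3, push CZ → (q_3, bbabababa, CZ)
  read b, top C: go to q_2, push ε → (q_2, babababa, Z)
  read b, top Z: go to q_2, push CCZ → (q_2, abababa, CCZ)
  read a, top C: go to q_3, push CC → (q_3, bababa, CCCZ)
  read b, top C: go to q_2, push ε → (q_2, ababa, CCZ)
  read a, top C: go to q_3, push CC → (q_3, baba, CCCZ)
  read b, top C: go to q_2, push ε → (q_2, aba, CCZ)
  read a, top C: go to q_3, push CC → (q_3, ba, CCCZ)
  read b, top C: go to q_2, push ε → (q_2, a, CCZ)
  read a, top C: go to q_3, push CC → (q_3, ε, CCCZ)
All input consumed in state q_3 with stack CCCZ.

CCCZ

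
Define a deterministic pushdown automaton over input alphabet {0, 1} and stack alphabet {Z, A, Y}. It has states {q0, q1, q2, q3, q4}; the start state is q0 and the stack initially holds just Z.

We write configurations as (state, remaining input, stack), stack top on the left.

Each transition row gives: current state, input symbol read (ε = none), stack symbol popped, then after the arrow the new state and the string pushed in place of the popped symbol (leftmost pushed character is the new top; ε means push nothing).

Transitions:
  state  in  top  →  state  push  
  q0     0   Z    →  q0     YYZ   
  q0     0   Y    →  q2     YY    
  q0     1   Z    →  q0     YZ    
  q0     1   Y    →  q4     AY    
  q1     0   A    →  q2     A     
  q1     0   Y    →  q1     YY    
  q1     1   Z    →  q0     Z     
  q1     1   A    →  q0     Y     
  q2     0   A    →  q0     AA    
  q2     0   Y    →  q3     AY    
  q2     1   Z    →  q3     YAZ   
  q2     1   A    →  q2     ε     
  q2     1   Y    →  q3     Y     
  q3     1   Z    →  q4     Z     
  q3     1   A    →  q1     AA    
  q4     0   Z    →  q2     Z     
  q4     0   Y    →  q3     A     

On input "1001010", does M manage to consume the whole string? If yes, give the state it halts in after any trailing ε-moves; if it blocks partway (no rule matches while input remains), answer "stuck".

(q0, 1001010, Z)
  read 1, top Z: go to q0, push YZ → (q0, 001010, YZ)
  read 0, top Y: go to q2, push YY → (q2, 01010, YYZ)
  read 0, top Y: go to q3, push AY → (q3, 1010, AYYZ)
  read 1, top A: go to q1, push AA → (q1, 010, AAYYZ)
  read 0, top A: go to q2, push A → (q2, 10, AAYYZ)
  read 1, top A: go to q2, push ε → (q2, 0, AYYZ)
  read 0, top A: go to q0, push AA → (q0, ε, AAYYZ)
All input consumed; M is in state q0.

q0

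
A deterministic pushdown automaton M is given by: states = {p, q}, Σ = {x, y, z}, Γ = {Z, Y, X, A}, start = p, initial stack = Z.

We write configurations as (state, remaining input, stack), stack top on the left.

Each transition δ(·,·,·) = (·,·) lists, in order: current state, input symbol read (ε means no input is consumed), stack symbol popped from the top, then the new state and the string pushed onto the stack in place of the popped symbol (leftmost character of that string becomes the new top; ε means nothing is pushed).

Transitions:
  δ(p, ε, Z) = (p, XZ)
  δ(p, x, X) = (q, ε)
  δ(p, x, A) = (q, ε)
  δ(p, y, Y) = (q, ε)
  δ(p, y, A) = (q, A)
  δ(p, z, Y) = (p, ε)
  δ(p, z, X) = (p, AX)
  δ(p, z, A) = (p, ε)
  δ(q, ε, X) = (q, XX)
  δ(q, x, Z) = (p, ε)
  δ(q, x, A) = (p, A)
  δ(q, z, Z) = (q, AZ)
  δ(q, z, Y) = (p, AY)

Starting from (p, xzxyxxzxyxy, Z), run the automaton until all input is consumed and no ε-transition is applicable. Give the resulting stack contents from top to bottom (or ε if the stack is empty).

AZ

(p, xzxyxxzxyxy, Z)
  ε-move, top Z: go to p, push XZ → (p, xzxyxxzxyxy, XZ)
  read x, top X: go to q, push ε → (q, zxyxxzxyxy, Z)
  read z, top Z: go to q, push AZ → (q, xyxxzxyxy, AZ)
  read x, top A: go to p, push A → (p, yxxzxyxy, AZ)
  read y, top A: go to q, push A → (q, xxzxyxy, AZ)
  read x, top A: go to p, push A → (p, xzxyxy, AZ)
  read x, top A: go to q, push ε → (q, zxyxy, Z)
  read z, top Z: go to q, push AZ → (q, xyxy, AZ)
  read x, top A: go to p, push A → (p, yxy, AZ)
  read y, top A: go to q, push A → (q, xy, AZ)
  read x, top A: go to p, push A → (p, y, AZ)
  read y, top A: go to q, push A → (q, ε, AZ)
All input consumed in state q with stack AZ.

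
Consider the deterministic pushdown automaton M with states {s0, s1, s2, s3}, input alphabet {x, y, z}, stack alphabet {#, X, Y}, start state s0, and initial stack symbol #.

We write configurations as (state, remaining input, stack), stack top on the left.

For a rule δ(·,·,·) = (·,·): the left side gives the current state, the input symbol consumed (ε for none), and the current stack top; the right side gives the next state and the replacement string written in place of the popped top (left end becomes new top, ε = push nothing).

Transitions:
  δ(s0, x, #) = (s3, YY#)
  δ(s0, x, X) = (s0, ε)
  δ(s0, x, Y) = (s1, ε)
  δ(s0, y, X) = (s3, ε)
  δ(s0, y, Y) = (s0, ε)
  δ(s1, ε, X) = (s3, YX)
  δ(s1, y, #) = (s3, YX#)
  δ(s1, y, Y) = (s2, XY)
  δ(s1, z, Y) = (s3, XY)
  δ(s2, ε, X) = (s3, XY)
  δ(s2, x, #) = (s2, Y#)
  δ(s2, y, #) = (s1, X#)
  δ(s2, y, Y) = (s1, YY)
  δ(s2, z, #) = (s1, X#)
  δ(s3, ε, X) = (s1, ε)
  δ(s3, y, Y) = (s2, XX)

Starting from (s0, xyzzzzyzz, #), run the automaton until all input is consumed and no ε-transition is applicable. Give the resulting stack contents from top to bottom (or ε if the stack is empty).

(s0, xyzzzzyzz, #) ⊢ (s3, yzzzzyzz, YY#) ⊢ (s2, zzzzyzz, XXY#) ⊢ (s3, zzzzyzz, XYXY#) ⊢ (s1, zzzzyzz, YXY#) ⊢ (s3, zzzyzz, XYXY#) ⊢ (s1, zzzyzz, YXY#) ⊢ (s3, zzyzz, XYXY#) ⊢ (s1, zzyzz, YXY#) ⊢ (s3, zyzz, XYXY#) ⊢ (s1, zyzz, YXY#) ⊢ (s3, yzz, XYXY#) ⊢ (s1, yzz, YXY#) ⊢ (s2, zz, XYXY#) ⊢ (s3, zz, XYYXY#) ⊢ (s1, zz, YYXY#) ⊢ (s3, z, XYYXY#) ⊢ (s1, z, YYXY#) ⊢ (s3, ε, XYYXY#) ⊢ (s1, ε, YYXY#)
All input consumed in state s1 with stack YYXY#.

YYXY#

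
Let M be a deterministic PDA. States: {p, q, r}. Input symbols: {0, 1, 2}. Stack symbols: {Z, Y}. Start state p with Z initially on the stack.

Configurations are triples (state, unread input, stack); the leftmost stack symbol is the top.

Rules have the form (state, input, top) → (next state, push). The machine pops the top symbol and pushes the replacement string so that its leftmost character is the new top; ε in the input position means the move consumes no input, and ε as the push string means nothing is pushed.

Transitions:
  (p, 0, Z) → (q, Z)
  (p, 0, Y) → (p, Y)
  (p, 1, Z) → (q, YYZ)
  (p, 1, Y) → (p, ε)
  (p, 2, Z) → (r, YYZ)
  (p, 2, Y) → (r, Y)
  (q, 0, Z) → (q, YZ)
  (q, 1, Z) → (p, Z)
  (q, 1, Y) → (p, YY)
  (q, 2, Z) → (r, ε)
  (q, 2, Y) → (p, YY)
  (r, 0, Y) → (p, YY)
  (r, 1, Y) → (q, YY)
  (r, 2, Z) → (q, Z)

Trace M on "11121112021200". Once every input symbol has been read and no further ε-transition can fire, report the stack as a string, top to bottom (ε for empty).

YYYYYYZ

(p, 11121112021200, Z)
  read 1, top Z: go to q, push YYZ → (q, 1121112021200, YYZ)
  read 1, top Y: go to p, push YY → (p, 121112021200, YYYZ)
  read 1, top Y: go to p, push ε → (p, 21112021200, YYZ)
  read 2, top Y: go to r, push Y → (r, 1112021200, YYZ)
  read 1, top Y: go to q, push YY → (q, 112021200, YYYZ)
  read 1, top Y: go to p, push YY → (p, 12021200, YYYYZ)
  read 1, top Y: go to p, push ε → (p, 2021200, YYYZ)
  read 2, top Y: go to r, push Y → (r, 021200, YYYZ)
  read 0, top Y: go to p, push YY → (p, 21200, YYYYZ)
  read 2, top Y: go to r, push Y → (r, 1200, YYYYZ)
  read 1, top Y: go to q, push YY → (q, 200, YYYYYZ)
  read 2, top Y: go to p, push YY → (p, 00, YYYYYYZ)
  read 0, top Y: go to p, push Y → (p, 0, YYYYYYZ)
  read 0, top Y: go to p, push Y → (p, ε, YYYYYYZ)
All input consumed in state p with stack YYYYYYZ.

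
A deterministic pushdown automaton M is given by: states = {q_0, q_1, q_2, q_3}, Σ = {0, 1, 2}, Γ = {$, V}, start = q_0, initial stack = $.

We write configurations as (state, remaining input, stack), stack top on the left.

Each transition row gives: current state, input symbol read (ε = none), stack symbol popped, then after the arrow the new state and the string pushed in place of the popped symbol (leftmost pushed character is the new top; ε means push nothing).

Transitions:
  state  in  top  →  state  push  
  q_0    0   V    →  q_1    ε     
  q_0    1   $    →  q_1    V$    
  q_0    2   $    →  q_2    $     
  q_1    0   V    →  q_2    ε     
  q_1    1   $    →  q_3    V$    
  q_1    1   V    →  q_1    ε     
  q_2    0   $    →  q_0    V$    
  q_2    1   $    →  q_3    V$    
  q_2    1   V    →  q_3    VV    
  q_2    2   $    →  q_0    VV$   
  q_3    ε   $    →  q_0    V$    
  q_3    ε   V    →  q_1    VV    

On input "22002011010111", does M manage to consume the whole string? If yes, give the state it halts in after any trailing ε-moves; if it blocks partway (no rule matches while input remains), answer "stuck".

q_1

(q_0, 22002011010111, $)
  read 2, top $: go to q_2, push $ → (q_2, 2002011010111, $)
  read 2, top $: go to q_0, push VV$ → (q_0, 002011010111, VV$)
  read 0, top V: go to q_1, push ε → (q_1, 02011010111, V$)
  read 0, top V: go to q_2, push ε → (q_2, 2011010111, $)
  read 2, top $: go to q_0, push VV$ → (q_0, 011010111, VV$)
  read 0, top V: go to q_1, push ε → (q_1, 11010111, V$)
  read 1, top V: go to q_1, push ε → (q_1, 1010111, $)
  read 1, top $: go to q_3, push V$ → (q_3, 010111, V$)
  ε-move, top V: go to q_1, push VV → (q_1, 010111, VV$)
  read 0, top V: go to q_2, push ε → (q_2, 10111, V$)
  read 1, top V: go to q_3, push VV → (q_3, 0111, VV$)
  ε-move, top V: go to q_1, push VV → (q_1, 0111, VVV$)
  read 0, top V: go to q_2, push ε → (q_2, 111, VV$)
  read 1, top V: go to q_3, push VV → (q_3, 11, VVV$)
  ε-move, top V: go to q_1, push VV → (q_1, 11, VVVV$)
  read 1, top V: go to q_1, push ε → (q_1, 1, VVV$)
  read 1, top V: go to q_1, push ε → (q_1, ε, VV$)
All input consumed; M is in state q_1.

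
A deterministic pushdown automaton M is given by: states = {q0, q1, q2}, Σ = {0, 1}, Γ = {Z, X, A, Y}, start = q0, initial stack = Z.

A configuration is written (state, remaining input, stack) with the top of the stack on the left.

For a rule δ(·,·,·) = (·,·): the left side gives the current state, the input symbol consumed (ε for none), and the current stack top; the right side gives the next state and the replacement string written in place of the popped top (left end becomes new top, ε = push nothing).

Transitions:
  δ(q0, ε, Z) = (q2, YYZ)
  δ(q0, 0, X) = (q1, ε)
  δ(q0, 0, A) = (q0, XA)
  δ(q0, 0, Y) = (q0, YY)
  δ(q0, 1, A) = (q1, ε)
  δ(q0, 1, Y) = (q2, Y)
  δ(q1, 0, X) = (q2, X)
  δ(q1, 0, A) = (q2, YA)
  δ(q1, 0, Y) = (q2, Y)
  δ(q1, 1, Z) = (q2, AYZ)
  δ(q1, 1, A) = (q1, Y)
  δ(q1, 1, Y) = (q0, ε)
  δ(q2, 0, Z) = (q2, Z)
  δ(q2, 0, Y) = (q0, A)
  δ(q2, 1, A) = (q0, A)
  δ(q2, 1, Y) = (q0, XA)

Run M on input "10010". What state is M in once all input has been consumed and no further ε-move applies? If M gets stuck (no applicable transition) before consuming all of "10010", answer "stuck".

q1

(q0, 10010, Z)
  ε-move, top Z: go to q2, push YYZ → (q2, 10010, YYZ)
  read 1, top Y: go to q0, push XA → (q0, 0010, XAYZ)
  read 0, top X: go to q1, push ε → (q1, 010, AYZ)
  read 0, top A: go to q2, push YA → (q2, 10, YAYZ)
  read 1, top Y: go to q0, push XA → (q0, 0, XAAYZ)
  read 0, top X: go to q1, push ε → (q1, ε, AAYZ)
All input consumed; M is in state q1.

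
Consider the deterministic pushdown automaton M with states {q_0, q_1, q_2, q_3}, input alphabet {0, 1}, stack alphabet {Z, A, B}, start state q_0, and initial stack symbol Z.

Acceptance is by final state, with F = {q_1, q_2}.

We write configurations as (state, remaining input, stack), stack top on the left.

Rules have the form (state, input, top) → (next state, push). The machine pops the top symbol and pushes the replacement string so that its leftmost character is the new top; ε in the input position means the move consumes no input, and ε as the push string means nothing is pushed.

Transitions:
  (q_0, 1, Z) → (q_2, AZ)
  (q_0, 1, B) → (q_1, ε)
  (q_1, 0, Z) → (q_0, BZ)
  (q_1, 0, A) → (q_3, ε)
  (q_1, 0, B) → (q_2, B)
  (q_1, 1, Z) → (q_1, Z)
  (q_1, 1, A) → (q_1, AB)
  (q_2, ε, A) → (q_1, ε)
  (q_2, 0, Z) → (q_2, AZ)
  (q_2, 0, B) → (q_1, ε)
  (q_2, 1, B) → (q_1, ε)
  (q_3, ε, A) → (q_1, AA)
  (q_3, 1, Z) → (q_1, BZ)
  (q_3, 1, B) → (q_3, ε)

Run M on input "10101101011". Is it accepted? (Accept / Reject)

(q_0, 10101101011, Z) ⊢ (q_2, 0101101011, AZ) ⊢ (q_1, 0101101011, Z) ⊢ (q_0, 101101011, BZ) ⊢ (q_1, 01101011, Z) ⊢ (q_0, 1101011, BZ) ⊢ (q_1, 101011, Z) ⊢ (q_1, 01011, Z) ⊢ (q_0, 1011, BZ) ⊢ (q_1, 011, Z) ⊢ (q_0, 11, BZ) ⊢ (q_1, 1, Z) ⊢ (q_1, ε, Z)
All input consumed; state q_1 ∈ F.

Accept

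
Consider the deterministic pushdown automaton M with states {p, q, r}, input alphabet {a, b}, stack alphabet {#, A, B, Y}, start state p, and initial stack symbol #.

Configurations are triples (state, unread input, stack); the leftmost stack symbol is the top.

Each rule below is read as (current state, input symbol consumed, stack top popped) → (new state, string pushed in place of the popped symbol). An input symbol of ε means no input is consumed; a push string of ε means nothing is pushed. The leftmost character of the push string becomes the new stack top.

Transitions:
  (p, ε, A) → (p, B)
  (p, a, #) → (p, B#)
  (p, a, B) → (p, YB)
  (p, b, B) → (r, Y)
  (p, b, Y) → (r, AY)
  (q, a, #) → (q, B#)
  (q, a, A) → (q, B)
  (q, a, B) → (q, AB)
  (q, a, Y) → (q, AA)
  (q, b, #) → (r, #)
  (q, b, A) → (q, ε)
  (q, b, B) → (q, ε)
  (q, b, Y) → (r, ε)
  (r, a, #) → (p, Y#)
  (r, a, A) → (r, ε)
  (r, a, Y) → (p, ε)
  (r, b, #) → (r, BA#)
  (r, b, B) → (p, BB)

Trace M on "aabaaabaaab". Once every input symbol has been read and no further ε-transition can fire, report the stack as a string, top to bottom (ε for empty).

(p, aabaaabaaab, #)
  read a, top #: go to p, push B# → (p, abaaabaaab, B#)
  read a, top B: go to p, push YB → (p, baaabaaab, YB#)
  read b, top Y: go to r, push AY → (r, aaabaaab, AYB#)
  read a, top A: go to r, push ε → (r, aabaaab, YB#)
  read a, top Y: go to p, push ε → (p, abaaab, B#)
  read a, top B: go to p, push YB → (p, baaab, YB#)
  read b, top Y: go to r, push AY → (r, aaab, AYB#)
  read a, top A: go to r, push ε → (r, aab, YB#)
  read a, top Y: go to p, push ε → (p, ab, B#)
  read a, top B: go to p, push YB → (p, b, YB#)
  read b, top Y: go to r, push AY → (r, ε, AYB#)
All input consumed in state r with stack AYB#.

AYB#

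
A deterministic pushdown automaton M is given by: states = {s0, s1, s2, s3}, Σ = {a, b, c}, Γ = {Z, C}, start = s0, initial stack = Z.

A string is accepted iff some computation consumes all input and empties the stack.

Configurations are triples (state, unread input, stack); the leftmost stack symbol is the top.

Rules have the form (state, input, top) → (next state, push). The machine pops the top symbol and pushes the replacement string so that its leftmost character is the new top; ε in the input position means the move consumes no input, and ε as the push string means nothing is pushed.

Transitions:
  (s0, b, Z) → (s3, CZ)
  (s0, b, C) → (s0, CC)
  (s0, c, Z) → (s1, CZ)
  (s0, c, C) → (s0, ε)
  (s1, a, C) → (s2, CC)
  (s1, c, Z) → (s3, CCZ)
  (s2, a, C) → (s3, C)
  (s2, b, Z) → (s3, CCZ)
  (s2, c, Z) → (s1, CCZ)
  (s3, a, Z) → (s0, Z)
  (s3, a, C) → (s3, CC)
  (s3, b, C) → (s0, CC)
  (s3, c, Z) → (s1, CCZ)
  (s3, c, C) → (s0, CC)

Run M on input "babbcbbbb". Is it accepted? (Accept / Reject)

(s0, babbcbbbb, Z) ⊢ (s3, abbcbbbb, CZ) ⊢ (s3, bbcbbbb, CCZ) ⊢ (s0, bcbbbb, CCCZ) ⊢ (s0, cbbbb, CCCCZ) ⊢ (s0, bbbb, CCCZ) ⊢ (s0, bbb, CCCCZ) ⊢ (s0, bb, CCCCCZ) ⊢ (s0, b, CCCCCCZ) ⊢ (s0, ε, CCCCCCCZ)
All input consumed; stack is CCCCCCCZ, not empty, and no further ε-move applies.

Reject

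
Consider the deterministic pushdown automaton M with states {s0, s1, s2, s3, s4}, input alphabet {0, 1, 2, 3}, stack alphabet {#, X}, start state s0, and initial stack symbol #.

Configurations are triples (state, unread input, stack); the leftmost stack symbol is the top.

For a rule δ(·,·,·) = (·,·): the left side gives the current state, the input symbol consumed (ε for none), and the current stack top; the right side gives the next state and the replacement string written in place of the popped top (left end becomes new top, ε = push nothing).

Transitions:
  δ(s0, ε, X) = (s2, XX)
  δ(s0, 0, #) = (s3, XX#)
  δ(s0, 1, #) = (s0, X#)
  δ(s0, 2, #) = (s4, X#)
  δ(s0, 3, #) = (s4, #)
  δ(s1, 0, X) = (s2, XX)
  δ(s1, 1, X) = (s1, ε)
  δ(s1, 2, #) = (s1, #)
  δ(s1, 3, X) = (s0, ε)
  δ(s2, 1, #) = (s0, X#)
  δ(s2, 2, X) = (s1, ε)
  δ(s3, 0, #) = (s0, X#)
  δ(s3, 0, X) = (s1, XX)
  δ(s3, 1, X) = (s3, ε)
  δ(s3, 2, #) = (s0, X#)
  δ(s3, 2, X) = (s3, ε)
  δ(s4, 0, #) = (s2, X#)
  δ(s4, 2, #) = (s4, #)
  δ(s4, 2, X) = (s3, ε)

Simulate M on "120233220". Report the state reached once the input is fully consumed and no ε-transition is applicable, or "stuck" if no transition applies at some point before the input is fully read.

(s0, 120233220, #)
  read 1, top #: go to s0, push X# → (s0, 20233220, X#)
  ε-move, top X: go to s2, push XX → (s2, 20233220, XX#)
  read 2, top X: go to s1, push ε → (s1, 0233220, X#)
  read 0, top X: go to s2, push XX → (s2, 233220, XX#)
  read 2, top X: go to s1, push ε → (s1, 33220, X#)
  read 3, top X: go to s0, push ε → (s0, 3220, #)
  read 3, top #: go to s4, push # → (s4, 220, #)
  read 2, top #: go to s4, push # → (s4, 20, #)
  read 2, top #: go to s4, push # → (s4, 0, #)
  read 0, top #: go to s2, push X# → (s2, ε, X#)
All input consumed; M is in state s2.

s2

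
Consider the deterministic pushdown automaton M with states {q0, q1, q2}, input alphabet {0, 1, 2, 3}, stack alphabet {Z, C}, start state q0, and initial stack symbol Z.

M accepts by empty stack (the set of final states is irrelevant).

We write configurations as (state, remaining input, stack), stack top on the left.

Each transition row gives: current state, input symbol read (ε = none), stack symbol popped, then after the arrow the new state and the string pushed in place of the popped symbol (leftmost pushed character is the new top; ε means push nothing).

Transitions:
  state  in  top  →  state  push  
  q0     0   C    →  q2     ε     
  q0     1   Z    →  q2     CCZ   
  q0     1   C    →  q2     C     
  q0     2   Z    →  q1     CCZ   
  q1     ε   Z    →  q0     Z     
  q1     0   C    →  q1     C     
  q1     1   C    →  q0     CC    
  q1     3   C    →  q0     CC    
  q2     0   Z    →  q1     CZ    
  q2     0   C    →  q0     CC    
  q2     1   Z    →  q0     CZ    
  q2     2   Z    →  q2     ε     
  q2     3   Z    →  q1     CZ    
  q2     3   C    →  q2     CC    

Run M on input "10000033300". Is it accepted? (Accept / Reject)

Reject

(q0, 10000033300, Z)
  read 1, top Z: go to q2, push CCZ → (q2, 0000033300, CCZ)
  read 0, top C: go to q0, push CC → (q0, 000033300, CCCZ)
  read 0, top C: go to q2, push ε → (q2, 00033300, CCZ)
  read 0, top C: go to q0, push CC → (q0, 0033300, CCCZ)
  read 0, top C: go to q2, push ε → (q2, 033300, CCZ)
  read 0, top C: go to q0, push CC → (q0, 33300, CCCZ)
No transition applies at (q0, 33300, CCCZ); input not fully consumed.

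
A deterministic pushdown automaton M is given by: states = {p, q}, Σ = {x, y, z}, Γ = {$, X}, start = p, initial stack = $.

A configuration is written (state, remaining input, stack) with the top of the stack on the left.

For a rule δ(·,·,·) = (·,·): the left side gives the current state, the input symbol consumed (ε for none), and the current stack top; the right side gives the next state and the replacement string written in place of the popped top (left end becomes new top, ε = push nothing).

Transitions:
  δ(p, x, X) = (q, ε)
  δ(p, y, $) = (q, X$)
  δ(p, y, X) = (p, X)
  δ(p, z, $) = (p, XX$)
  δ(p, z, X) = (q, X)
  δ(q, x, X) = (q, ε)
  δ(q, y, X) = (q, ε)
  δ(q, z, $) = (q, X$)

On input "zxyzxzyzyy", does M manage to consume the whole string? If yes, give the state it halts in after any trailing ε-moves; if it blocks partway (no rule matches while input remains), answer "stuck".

stuck

(p, zxyzxzyzyy, $)
  read z, top $: go to p, push XX$ → (p, xyzxzyzyy, XX$)
  read x, top X: go to q, push ε → (q, yzxzyzyy, X$)
  read y, top X: go to q, push ε → (q, zxzyzyy, $)
  read z, top $: go to q, push X$ → (q, xzyzyy, X$)
  read x, top X: go to q, push ε → (q, zyzyy, $)
  read z, top $: go to q, push X$ → (q, yzyy, X$)
  read y, top X: go to q, push ε → (q, zyy, $)
  read z, top $: go to q, push X$ → (q, yy, X$)
  read y, top X: go to q, push ε → (q, y, $)
No transition for (q, y, top $); M blocks with input y remaining.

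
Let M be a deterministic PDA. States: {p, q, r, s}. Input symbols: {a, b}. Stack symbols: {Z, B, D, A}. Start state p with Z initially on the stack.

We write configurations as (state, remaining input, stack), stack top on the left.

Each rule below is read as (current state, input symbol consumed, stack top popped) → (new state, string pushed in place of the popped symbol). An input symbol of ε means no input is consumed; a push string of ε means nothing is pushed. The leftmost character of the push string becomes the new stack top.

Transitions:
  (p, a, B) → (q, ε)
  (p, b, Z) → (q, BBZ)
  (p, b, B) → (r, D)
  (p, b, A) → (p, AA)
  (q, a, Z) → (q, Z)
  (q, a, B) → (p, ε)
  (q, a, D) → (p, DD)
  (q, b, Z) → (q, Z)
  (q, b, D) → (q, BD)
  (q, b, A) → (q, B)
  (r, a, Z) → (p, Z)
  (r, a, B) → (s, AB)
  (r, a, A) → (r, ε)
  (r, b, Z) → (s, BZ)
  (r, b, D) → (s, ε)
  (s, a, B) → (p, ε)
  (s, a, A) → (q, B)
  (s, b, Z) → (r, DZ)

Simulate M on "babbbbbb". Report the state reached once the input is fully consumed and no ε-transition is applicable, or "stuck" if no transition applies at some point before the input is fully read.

(p, babbbbbb, Z)
  read b, top Z: go to q, push BBZ → (q, abbbbbb, BBZ)
  read a, top B: go to p, push ε → (p, bbbbbb, BZ)
  read b, top B: go to r, push D → (r, bbbbb, DZ)
  read b, top D: go to s, push ε → (s, bbbb, Z)
  read b, top Z: go to r, push DZ → (r, bbb, DZ)
  read b, top D: go to s, push ε → (s, bb, Z)
  read b, top Z: go to r, push DZ → (r, b, DZ)
  read b, top D: go to s, push ε → (s, ε, Z)
All input consumed; M is in state s.

s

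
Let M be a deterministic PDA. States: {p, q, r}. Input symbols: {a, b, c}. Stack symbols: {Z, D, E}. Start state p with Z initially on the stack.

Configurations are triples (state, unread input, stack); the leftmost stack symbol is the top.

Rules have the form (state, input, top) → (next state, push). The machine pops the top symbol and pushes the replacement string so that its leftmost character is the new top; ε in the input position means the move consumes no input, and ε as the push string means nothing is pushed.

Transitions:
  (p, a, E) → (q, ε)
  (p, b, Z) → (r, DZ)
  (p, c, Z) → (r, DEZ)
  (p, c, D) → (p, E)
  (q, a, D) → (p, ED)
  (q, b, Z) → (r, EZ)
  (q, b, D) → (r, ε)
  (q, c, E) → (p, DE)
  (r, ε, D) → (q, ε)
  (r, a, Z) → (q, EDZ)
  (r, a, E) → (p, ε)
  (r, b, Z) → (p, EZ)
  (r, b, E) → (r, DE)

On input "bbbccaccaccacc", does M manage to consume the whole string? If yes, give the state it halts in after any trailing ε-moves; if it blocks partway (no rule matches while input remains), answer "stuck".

(p, bbbccaccaccacc, Z)
  read b, top Z: go to r, push DZ → (r, bbccaccaccacc, DZ)
  ε-move, top D: go to q, push ε → (q, bbccaccaccacc, Z)
  read b, top Z: go to r, push EZ → (r, bccaccaccacc, EZ)
  read b, top E: go to r, push DE → (r, ccaccaccacc, DEZ)
  ε-move, top D: go to q, push ε → (q, ccaccaccacc, EZ)
  read c, top E: go to p, push DE → (p, caccaccacc, DEZ)
  read c, top D: go to p, push E → (p, accaccacc, EEZ)
  read a, top E: go to q, push ε → (q, ccaccacc, EZ)
  read c, top E: go to p, push DE → (p, caccacc, DEZ)
  read c, top D: go to p, push E → (p, accacc, EEZ)
  read a, top E: go to q, push ε → (q, ccacc, EZ)
  read c, top E: go to p, push DE → (p, cacc, DEZ)
  read c, top D: go to p, push E → (p, acc, EEZ)
  read a, top E: go to q, push ε → (q, cc, EZ)
  read c, top E: go to p, push DE → (p, c, DEZ)
  read c, top D: go to p, push E → (p, ε, EEZ)
All input consumed; M is in state p.

p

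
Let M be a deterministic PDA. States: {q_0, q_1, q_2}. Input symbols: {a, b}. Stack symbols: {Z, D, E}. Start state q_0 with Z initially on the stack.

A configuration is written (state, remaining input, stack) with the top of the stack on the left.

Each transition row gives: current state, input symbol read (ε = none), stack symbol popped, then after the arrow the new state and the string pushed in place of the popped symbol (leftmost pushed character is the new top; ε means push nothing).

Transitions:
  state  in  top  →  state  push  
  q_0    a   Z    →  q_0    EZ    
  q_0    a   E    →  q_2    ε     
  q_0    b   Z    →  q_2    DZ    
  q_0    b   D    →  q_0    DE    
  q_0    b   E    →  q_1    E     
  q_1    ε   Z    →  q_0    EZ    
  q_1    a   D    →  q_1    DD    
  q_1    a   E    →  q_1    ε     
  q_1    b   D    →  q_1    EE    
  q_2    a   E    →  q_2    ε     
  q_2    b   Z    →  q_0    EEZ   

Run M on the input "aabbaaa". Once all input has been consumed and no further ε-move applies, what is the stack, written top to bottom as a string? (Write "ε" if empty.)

(q_0, aabbaaa, Z)
  read a, top Z: go to q_0, push EZ → (q_0, abbaaa, EZ)
  read a, top E: go to q_2, push ε → (q_2, bbaaa, Z)
  read b, top Z: go to q_0, push EEZ → (q_0, baaa, EEZ)
  read b, top E: go to q_1, push E → (q_1, aaa, EEZ)
  read a, top E: go to q_1, push ε → (q_1, aa, EZ)
  read a, top E: go to q_1, push ε → (q_1, a, Z)
  ε-move, top Z: go to q_0, push EZ → (q_0, a, EZ)
  read a, top E: go to q_2, push ε → (q_2, ε, Z)
All input consumed in state q_2 with stack Z.

Z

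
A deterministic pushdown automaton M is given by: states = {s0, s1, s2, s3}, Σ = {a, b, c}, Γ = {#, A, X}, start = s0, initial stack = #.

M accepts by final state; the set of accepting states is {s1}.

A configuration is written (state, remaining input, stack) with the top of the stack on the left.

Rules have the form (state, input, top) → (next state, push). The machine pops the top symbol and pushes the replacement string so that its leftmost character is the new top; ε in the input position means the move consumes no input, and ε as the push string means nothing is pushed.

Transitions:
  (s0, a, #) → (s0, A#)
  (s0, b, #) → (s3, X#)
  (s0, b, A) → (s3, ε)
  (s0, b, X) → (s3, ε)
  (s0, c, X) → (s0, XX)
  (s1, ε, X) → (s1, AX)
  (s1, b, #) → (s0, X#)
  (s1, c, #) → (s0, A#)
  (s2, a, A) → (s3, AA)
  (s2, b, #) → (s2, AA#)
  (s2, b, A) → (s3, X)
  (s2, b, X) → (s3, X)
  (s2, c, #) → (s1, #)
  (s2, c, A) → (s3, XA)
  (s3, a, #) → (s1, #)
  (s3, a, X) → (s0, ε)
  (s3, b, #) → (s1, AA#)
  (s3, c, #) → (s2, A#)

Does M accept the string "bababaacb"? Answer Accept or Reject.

(s0, bababaacb, #) ⊢ (s3, ababaacb, X#) ⊢ (s0, babaacb, #) ⊢ (s3, abaacb, X#) ⊢ (s0, baacb, #) ⊢ (s3, aacb, X#) ⊢ (s0, acb, #) ⊢ (s0, cb, A#)
No transition applies at (s0, cb, A#); input not fully consumed.

Reject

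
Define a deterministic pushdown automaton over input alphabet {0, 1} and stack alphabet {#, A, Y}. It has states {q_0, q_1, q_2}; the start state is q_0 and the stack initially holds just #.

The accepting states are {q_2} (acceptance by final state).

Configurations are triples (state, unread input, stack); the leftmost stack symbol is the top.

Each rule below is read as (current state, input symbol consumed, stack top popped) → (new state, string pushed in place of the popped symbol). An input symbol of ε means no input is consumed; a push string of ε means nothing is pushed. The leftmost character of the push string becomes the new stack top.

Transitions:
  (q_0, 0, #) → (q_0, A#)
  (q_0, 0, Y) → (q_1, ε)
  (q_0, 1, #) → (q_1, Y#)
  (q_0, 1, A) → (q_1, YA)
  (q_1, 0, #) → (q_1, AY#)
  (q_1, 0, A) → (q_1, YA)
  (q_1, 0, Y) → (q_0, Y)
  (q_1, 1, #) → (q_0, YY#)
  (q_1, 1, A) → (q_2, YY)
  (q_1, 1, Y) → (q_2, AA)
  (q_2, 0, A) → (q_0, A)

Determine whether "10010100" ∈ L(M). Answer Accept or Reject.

Reject

(q_0, 10010100, #)
  read 1, top #: go to q_1, push Y# → (q_1, 0010100, Y#)
  read 0, top Y: go to q_0, push Y → (q_0, 010100, Y#)
  read 0, top Y: go to q_1, push ε → (q_1, 10100, #)
  read 1, top #: go to q_0, push YY# → (q_0, 0100, YY#)
  read 0, top Y: go to q_1, push ε → (q_1, 100, Y#)
  read 1, top Y: go to q_2, push AA → (q_2, 00, AA#)
  read 0, top A: go to q_0, push A → (q_0, 0, AA#)
No transition applies at (q_0, 0, AA#); input not fully consumed.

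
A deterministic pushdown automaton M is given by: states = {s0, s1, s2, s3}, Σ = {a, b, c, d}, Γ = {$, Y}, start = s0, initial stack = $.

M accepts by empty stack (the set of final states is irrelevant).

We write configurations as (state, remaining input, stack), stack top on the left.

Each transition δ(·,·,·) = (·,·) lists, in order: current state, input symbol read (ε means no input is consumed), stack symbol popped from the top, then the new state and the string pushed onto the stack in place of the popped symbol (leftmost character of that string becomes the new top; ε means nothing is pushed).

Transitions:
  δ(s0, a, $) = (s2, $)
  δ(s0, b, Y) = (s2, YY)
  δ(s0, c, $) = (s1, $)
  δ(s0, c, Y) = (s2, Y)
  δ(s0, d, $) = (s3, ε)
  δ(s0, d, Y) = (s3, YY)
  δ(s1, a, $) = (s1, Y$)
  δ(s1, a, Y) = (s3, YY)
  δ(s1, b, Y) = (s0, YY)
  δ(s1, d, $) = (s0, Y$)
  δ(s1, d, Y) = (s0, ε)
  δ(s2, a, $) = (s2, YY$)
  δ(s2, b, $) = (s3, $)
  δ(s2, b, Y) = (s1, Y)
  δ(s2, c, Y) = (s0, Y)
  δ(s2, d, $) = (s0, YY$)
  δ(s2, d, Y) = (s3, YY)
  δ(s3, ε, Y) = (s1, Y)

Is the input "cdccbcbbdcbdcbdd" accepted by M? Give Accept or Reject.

Accept

(s0, cdccbcbbdcbdcbdd, $) ⊢ (s1, dccbcbbdcbdcbdd, $) ⊢ (s0, ccbcbbdcbdcbdd, Y$) ⊢ (s2, cbcbbdcbdcbdd, Y$) ⊢ (s0, bcbbdcbdcbdd, Y$) ⊢ (s2, cbbdcbdcbdd, YY$) ⊢ (s0, bbdcbdcbdd, YY$) ⊢ (s2, bdcbdcbdd, YYY$) ⊢ (s1, dcbdcbdd, YYY$) ⊢ (s0, cbdcbdd, YY$) ⊢ (s2, bdcbdd, YY$) ⊢ (s1, dcbdd, YY$) ⊢ (s0, cbdd, Y$) ⊢ (s2, bdd, Y$) ⊢ (s1, dd, Y$) ⊢ (s0, d, $) ⊢ (s3, ε, ε)
All input consumed and the stack is empty.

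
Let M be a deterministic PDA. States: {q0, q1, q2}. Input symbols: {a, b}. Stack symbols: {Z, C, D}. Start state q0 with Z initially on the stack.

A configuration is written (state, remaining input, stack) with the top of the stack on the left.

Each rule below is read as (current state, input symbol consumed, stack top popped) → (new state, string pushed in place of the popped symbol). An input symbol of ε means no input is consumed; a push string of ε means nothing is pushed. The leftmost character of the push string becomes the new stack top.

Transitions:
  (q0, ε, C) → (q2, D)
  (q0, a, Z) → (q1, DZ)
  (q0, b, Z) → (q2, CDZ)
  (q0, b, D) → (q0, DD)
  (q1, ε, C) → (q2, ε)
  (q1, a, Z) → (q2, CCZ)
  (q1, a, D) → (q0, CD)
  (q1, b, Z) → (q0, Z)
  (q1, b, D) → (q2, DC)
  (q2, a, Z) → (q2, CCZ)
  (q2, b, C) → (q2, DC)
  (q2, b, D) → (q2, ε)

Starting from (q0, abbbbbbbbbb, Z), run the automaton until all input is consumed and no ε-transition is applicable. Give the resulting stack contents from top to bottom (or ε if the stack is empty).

(q0, abbbbbbbbbb, Z) ⊢ (q1, bbbbbbbbbb, DZ) ⊢ (q2, bbbbbbbbb, DCZ) ⊢ (q2, bbbbbbbb, CZ) ⊢ (q2, bbbbbbb, DCZ) ⊢ (q2, bbbbbb, CZ) ⊢ (q2, bbbbb, DCZ) ⊢ (q2, bbbb, CZ) ⊢ (q2, bbb, DCZ) ⊢ (q2, bb, CZ) ⊢ (q2, b, DCZ) ⊢ (q2, ε, CZ)
All input consumed in state q2 with stack CZ.

CZ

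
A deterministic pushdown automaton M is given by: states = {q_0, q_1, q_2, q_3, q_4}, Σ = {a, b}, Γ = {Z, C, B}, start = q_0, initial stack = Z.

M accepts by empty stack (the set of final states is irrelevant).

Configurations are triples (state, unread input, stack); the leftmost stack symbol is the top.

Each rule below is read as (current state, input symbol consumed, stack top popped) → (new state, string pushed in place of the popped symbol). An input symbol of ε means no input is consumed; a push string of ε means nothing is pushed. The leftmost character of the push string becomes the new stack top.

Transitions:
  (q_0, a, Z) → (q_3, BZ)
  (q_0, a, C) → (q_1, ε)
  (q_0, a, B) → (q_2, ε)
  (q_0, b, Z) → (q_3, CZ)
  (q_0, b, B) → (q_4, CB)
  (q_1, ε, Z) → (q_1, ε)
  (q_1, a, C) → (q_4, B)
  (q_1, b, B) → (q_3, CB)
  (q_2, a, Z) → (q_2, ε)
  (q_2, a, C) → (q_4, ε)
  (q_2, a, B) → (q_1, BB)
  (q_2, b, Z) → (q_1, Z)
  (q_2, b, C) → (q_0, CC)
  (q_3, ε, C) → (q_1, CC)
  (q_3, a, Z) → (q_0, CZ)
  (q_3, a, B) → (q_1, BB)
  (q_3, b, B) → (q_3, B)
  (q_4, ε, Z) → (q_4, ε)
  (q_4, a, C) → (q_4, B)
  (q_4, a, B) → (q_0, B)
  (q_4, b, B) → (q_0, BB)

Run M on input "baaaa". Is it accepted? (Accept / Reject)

(q_0, baaaa, Z)
  read b, top Z: go to q_3, push CZ → (q_3, aaaa, CZ)
  ε-move, top C: go to q_1, push CC → (q_1, aaaa, CCZ)
  read a, top C: go to q_4, push B → (q_4, aaa, BCZ)
  read a, top B: go to q_0, push B → (q_0, aa, BCZ)
  read a, top B: go to q_2, push ε → (q_2, a, CZ)
  read a, top C: go to q_4, push ε → (q_4, ε, Z)
  ε-move, top Z: go to q_4, push ε → (q_4, ε, ε)
All input consumed and the stack is empty.

Accept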